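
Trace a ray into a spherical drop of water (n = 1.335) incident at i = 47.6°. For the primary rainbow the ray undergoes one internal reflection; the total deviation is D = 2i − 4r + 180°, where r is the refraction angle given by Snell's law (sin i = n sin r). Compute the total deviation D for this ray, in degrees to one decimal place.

sin r = sin 47.6° / 1.335 = 0.7385/1.335 = 0.5532; r = 33.58°.
D = 2·47.6° − 4·33.58° + 180° = 95.20° − 134.33° + 180° = 140.87°.

140.9°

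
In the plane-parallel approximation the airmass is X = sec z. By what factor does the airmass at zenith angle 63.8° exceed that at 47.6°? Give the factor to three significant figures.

X(63.8°)/X(47.6°) = sec 63.8° / sec 47.6° = cos 47.6° / cos 63.8° = 0.6743/0.4415 = 1.5273.

1.53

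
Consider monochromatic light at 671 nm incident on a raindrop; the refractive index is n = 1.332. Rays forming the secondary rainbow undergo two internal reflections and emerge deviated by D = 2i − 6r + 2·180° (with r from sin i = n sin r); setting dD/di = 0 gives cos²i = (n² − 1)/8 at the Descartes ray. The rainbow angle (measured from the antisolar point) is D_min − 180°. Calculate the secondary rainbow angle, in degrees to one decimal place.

50.6°

cos²i = (1.77422 − 1)/8 = 0.09678; i = arccos(0.31109) = 71.875°.
sin r = sin 71.875°/1.332 = 0.71350; r = 45.520°.
D_min = 2·71.875° − 6·45.520° + 360° = 230.628°.
Rainbow angle = D_min − 180° = 50.628°.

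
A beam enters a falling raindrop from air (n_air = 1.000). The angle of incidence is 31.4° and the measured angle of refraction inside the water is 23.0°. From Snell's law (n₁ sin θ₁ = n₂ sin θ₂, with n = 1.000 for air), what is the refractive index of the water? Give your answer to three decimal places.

1.333

n = sin θ_i / sin θ_r = sin 31.4° / sin 23.0° = 0.5210 / 0.3907 = 1.3334.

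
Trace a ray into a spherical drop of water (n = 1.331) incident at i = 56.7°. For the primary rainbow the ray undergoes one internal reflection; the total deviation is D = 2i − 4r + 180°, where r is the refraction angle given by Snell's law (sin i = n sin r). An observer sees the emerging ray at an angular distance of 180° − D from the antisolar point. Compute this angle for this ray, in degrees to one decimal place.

42.2°

sin r = sin 56.7° / 1.331 = 0.8358/1.331 = 0.6280; r = 38.90°.
D = 2·56.7° − 4·38.90° + 180° = 113.40° − 155.60° + 180° = 137.80°.
Angle from antisolar point = 180° − D = 42.20°.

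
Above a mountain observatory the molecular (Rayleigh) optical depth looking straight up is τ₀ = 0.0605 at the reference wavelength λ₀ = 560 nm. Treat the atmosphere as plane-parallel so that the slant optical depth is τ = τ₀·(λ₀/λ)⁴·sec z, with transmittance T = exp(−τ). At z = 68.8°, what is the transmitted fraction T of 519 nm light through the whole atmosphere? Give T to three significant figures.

0.797

sec 68.8° = 2.7653.
τ = 0.0605 × (560/519)⁴ × 2.7653 = 0.0605 × 1.3554 × 2.7653 = 0.2268.
T = exp(−0.2268) = 0.7971.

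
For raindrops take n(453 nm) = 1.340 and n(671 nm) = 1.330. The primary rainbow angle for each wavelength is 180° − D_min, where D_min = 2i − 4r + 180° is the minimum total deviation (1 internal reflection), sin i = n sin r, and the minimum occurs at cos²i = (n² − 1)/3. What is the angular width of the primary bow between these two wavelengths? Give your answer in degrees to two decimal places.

At 453 nm (n = 1.340): cos²i = 0.26520 → i = 59.004°, r = 39.770°, D_min = 138.929°, rainbow angle = 41.071°.
At 671 nm (n = 1.330): cos²i = 0.25630 → i = 59.585°, r = 40.422°, D_min = 137.484°, rainbow angle = 42.516°.
Angular width = |41.071° − 42.516°| = 1.445°.

1.45°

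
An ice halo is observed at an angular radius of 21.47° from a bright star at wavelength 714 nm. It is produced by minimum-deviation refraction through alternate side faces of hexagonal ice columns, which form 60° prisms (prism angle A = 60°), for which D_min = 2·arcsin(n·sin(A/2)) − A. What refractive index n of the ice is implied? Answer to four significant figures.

1.305

Rearranging: n = sin((D_min + A)/2) / sin(A/2).
(D_min + A)/2 = (21.47° + 60°)/2 = 40.735°.
n = sin 40.735° / sin 30° = 0.6526 / 0.5000 = 1.3051.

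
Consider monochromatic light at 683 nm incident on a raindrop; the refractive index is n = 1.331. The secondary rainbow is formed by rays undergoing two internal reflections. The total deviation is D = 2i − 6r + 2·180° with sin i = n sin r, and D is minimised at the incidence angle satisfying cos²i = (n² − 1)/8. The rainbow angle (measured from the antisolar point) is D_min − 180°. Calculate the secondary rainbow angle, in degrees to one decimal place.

50.4°

cos²i = (1.77156 − 1)/8 = 0.09645; i = arccos(0.31056) = 71.907°.
sin r = sin 71.907°/1.331 = 0.71417; r = 45.575°.
D_min = 2·71.907° − 6·45.575° + 360° = 230.365°.
Rainbow angle = D_min − 180° = 50.365°.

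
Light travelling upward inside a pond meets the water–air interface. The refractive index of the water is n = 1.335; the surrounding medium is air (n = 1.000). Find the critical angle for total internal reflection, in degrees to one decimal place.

sin θ_c = n_air / n = 1.000 / 1.335 = 0.7491.
θ_c = arcsin(0.7491) = 48.51°.

48.5°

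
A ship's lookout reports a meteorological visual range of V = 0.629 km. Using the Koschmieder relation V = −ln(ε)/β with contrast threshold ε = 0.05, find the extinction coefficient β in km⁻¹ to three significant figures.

β = −ln(0.05) / V = 2.996 / 0.629 = 4.7627 km⁻¹.

4.76 km⁻¹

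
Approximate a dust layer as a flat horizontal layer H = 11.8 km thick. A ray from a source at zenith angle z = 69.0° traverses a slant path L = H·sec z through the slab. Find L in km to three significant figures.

sec z = 1/cos 69.0° = 2.7904.
L = 11.8 × 2.7904 = 32.927 km.

32.9 km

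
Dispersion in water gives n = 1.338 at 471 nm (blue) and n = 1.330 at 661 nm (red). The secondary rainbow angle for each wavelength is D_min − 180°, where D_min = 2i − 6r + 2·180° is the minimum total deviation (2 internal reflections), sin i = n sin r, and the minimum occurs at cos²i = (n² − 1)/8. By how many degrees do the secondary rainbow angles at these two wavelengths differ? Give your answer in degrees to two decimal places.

2.09°

At 471 nm (n = 1.338): cos²i = 0.09878 → i = 71.682°, r = 45.195°, D_min = 232.193°, rainbow angle = 52.193°.
At 661 nm (n = 1.330): cos²i = 0.09611 → i = 71.940°, r = 45.630°, D_min = 230.101°, rainbow angle = 50.101°.
Angular width = |52.193° − 50.101°| = 2.092°.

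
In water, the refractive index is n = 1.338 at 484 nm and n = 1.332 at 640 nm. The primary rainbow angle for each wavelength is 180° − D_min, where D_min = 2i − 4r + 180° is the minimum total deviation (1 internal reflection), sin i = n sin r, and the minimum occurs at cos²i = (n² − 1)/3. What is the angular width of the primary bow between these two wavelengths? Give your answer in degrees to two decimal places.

At 484 nm (n = 1.338): cos²i = 0.26341 → i = 59.120°, r = 39.899°, D_min = 138.643°, rainbow angle = 41.357°.
At 640 nm (n = 1.332): cos²i = 0.25807 → i = 59.469°, r = 40.290°, D_min = 137.776°, rainbow angle = 42.224°.
Angular width = |41.357° − 42.224°| = 0.867°.

0.87°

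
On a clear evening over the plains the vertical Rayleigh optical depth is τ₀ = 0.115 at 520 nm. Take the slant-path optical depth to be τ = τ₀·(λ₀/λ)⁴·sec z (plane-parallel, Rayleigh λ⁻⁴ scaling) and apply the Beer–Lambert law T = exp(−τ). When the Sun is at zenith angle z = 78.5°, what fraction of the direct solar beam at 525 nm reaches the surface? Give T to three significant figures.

0.574

sec 78.5° = 5.0159.
τ = 0.115 × (520/525)⁴ × 5.0159 = 0.115 × 0.9624 × 5.0159 = 0.5552.
T = exp(−0.5552) = 0.5740.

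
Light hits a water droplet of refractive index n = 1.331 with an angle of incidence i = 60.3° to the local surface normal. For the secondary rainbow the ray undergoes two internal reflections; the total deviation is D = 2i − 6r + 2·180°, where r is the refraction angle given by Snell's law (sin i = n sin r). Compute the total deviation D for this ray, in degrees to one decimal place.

236.2°

sin r = sin 60.3° / 1.331 = 0.8686/1.331 = 0.6526; r = 40.74°.
D = 2·60.3° − 6·40.74° + 2·180° = 120.60° − 244.43° + 360° = 236.17°.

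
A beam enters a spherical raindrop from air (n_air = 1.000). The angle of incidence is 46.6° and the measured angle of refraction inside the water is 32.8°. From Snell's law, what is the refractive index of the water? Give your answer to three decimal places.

1.341

n = sin θ_i / sin θ_r = sin 46.6° / sin 32.8° = 0.7266 / 0.5417 = 1.3413.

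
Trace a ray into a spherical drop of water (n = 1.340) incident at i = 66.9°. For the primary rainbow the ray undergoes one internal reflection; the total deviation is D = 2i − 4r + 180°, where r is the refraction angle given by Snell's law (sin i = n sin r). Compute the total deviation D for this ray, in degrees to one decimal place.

sin r = sin 66.9° / 1.340 = 0.9198/1.340 = 0.6864; r = 43.35°.
D = 2·66.9° − 4·43.35° + 180° = 133.80° − 173.39° + 180° = 140.41°.

140.4°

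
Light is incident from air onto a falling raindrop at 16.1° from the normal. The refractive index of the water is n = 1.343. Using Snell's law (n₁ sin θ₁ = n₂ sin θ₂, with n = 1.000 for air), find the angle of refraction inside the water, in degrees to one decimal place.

Snell: sin θ_r = sin θ_i / n = sin 16.1° / 1.343 = 0.2773 / 1.343 = 0.2065.
θ_r = arcsin(0.2065) = 11.92°.

11.9°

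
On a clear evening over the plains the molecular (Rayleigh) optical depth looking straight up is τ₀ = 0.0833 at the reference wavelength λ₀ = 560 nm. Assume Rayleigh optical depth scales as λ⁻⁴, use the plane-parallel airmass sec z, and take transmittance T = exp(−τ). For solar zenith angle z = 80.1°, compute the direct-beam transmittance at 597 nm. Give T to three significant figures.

0.687

sec 80.1° = 5.8164.
τ = 0.0833 × (560/597)⁴ × 5.8164 = 0.0833 × 0.7742 × 5.8164 = 0.3751.
T = exp(−0.3751) = 0.6872.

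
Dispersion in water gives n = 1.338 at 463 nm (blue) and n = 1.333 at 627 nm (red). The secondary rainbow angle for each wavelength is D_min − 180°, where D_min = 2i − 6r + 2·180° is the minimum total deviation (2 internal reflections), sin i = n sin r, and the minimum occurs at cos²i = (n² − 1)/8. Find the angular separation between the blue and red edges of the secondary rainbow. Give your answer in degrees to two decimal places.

At 463 nm (n = 1.338): cos²i = 0.09878 → i = 71.682°, r = 45.195°, D_min = 232.193°, rainbow angle = 52.193°.
At 627 nm (n = 1.333): cos²i = 0.09711 → i = 71.843°, r = 45.466°, D_min = 230.891°, rainbow angle = 50.891°.
Angular width = |52.193° − 50.891°| = 1.302°.

1.30°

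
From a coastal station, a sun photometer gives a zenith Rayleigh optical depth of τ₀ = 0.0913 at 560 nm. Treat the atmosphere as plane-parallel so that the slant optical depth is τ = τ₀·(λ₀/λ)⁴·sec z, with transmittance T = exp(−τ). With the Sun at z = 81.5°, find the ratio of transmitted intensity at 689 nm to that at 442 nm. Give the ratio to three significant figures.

Airmass: sec 81.5° = 6.7655.
τ(689 nm) = 0.0913 × (560/689)⁴ × 6.7655 = 0.0913 × 0.4364 × 6.7655 = 0.2696.
τ(442 nm) = 0.0913 × (560/442)⁴ × 6.7655 = 0.0913 × 2.5767 × 6.7655 = 1.5916.
T(689)/T(442) = exp(τ_B − τ_A) = exp(1.3220) = 3.7511.

3.75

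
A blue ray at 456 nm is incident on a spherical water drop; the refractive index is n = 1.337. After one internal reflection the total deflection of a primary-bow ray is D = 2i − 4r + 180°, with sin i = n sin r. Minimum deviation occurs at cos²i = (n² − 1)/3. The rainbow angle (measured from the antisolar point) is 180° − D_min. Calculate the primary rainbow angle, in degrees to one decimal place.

41.5°

cos²i = (1.78757 − 1)/3 = 0.26252; i = arccos(0.51237) = 59.178°.
sin r = sin 59.178°/1.337 = 0.64231; r = 39.964°.
D_min = 2·59.178° − 4·39.964° + 180° = 138.500°.
Rainbow angle = 180° − D_min = 41.500°.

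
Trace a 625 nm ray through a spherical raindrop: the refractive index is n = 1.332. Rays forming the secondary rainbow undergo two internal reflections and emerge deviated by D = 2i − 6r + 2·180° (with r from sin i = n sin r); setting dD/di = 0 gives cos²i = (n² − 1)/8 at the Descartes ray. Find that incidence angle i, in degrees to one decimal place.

71.9°

cos²i = (1.332² − 1)/8 = (1.77422 − 1)/8 = 0.09678.
cos i = 0.31109, so i = 71.875°.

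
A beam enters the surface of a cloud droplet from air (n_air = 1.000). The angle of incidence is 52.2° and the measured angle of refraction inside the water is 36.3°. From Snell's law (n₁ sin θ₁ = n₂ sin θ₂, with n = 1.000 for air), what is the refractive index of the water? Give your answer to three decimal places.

n = sin θ_i / sin θ_r = sin 52.2° / sin 36.3° = 0.7902 / 0.5920 = 1.3347.

1.335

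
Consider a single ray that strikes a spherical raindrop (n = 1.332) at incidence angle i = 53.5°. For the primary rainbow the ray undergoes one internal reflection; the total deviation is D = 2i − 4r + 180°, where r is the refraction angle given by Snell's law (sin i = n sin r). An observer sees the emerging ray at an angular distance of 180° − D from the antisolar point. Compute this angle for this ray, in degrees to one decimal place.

sin r = sin 53.5° / 1.332 = 0.8039/1.332 = 0.6035; r = 37.12°.
D = 2·53.5° − 4·37.12° + 180° = 107.00° − 148.48° + 180° = 138.52°.
Angle from antisolar point = 180° − D = 41.48°.

41.5°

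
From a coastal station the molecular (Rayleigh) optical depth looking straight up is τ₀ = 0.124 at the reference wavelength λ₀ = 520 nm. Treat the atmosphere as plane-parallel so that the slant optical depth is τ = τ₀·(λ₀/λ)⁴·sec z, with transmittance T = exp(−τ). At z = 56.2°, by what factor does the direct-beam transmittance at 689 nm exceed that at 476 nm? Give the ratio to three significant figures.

1.28

Airmass: sec 56.2° = 1.7976.
τ(689 nm) = 0.124 × (520/689)⁴ × 1.7976 = 0.124 × 0.3244 × 1.7976 = 0.0723.
τ(476 nm) = 0.124 × (520/476)⁴ × 1.7976 = 0.124 × 1.4242 × 1.7976 = 0.3175.
T(689)/T(476) = exp(τ_B − τ_A) = exp(0.2452) = 1.2778.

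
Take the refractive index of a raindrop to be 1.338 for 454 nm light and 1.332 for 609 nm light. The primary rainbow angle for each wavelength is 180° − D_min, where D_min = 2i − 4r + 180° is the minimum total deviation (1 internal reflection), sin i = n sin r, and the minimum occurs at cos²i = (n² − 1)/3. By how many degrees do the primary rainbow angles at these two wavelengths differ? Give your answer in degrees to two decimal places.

At 454 nm (n = 1.338): cos²i = 0.26341 → i = 59.120°, r = 39.899°, D_min = 138.643°, rainbow angle = 41.357°.
At 609 nm (n = 1.332): cos²i = 0.25807 → i = 59.469°, r = 40.290°, D_min = 137.776°, rainbow angle = 42.224°.
Angular width = |41.357° − 42.224°| = 0.867°.

0.87°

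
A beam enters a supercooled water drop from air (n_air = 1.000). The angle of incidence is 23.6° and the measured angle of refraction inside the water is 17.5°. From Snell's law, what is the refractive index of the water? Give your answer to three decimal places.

n = sin θ_i / sin θ_r = sin 23.6° / sin 17.5° = 0.4003 / 0.3007 = 1.3314.

1.331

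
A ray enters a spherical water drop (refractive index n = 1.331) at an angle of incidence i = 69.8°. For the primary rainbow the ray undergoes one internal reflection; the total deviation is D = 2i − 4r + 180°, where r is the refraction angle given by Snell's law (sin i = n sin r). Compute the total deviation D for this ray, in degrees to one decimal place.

140.2°

sin r = sin 69.8° / 1.331 = 0.9385/1.331 = 0.7051; r = 44.84°.
D = 2·69.8° − 4·44.84° + 180° = 139.60° − 179.35° + 180° = 140.25°.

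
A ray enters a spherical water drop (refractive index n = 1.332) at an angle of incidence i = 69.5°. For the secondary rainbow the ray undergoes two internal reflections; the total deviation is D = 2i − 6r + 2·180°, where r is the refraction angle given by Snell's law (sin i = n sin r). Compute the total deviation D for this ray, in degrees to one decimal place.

230.9°

sin r = sin 69.5° / 1.332 = 0.9367/1.332 = 0.7032; r = 44.68°.
D = 2·69.5° − 6·44.68° + 2·180° = 139.00° − 268.11° + 360° = 230.89°.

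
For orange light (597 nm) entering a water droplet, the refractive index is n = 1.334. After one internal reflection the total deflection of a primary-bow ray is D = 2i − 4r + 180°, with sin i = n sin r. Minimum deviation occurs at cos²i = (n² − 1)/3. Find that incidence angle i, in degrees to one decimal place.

59.4°

cos²i = (1.334² − 1)/3 = (1.77956 − 1)/3 = 0.25985.
cos i = 0.50976, so i = 59.352°.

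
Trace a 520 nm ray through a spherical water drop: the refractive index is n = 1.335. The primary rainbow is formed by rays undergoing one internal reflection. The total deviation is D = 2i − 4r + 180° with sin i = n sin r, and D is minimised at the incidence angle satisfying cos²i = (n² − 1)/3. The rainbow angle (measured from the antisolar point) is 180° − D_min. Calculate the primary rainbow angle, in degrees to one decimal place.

41.8°

cos²i = (1.78222 − 1)/3 = 0.26074; i = arccos(0.51063) = 59.294°.
sin r = sin 59.294°/1.335 = 0.64405; r = 40.094°.
D_min = 2·59.294° − 4·40.094° + 180° = 138.212°.
Rainbow angle = 180° − D_min = 41.788°.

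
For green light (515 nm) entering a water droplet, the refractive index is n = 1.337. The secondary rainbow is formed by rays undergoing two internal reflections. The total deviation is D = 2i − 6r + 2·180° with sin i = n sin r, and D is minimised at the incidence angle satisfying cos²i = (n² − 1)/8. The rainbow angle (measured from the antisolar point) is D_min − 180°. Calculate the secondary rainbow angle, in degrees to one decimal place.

51.9°

cos²i = (1.78757 − 1)/8 = 0.09845; i = arccos(0.31376) = 71.714°.
sin r = sin 71.714°/1.337 = 0.71017; r = 45.249°.
D_min = 2·71.714° − 6·45.249° + 360° = 231.934°.
Rainbow angle = D_min − 180° = 51.934°.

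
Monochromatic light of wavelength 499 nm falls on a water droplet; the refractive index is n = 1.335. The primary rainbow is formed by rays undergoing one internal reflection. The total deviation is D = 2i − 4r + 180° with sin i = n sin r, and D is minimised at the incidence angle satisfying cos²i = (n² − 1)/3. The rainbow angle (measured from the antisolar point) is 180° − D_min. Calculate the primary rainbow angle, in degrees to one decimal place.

41.8°

cos²i = (1.78222 − 1)/3 = 0.26074; i = arccos(0.51063) = 59.294°.
sin r = sin 59.294°/1.335 = 0.64405; r = 40.094°.
D_min = 2·59.294° − 4·40.094° + 180° = 138.212°.
Rainbow angle = 180° − D_min = 41.788°.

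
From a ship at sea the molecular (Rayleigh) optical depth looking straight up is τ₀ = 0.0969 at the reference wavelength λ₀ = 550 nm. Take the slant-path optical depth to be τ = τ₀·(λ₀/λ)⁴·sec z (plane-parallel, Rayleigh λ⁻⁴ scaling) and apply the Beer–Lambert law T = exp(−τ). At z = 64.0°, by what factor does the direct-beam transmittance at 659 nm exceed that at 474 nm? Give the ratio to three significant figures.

1.34

Airmass: sec 64.0° = 2.2812.
τ(659 nm) = 0.0969 × (550/659)⁴ × 2.2812 = 0.0969 × 0.4852 × 2.2812 = 0.1072.
τ(474 nm) = 0.0969 × (550/474)⁴ × 2.2812 = 0.0969 × 1.8127 × 2.2812 = 0.4007.
T(659)/T(474) = exp(τ_B − τ_A) = exp(0.2935) = 1.3410.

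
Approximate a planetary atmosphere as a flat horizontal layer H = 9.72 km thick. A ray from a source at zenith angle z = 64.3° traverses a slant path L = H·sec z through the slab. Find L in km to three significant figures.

sec z = 1/cos 64.3° = 2.3060.
L = 9.72 × 2.3060 = 22.414 km.

22.4 km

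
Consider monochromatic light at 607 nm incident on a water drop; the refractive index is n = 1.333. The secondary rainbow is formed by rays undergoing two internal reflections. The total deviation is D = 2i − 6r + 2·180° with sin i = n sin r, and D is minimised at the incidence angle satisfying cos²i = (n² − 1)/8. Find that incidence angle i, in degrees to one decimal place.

71.8°

cos²i = (1.333² − 1)/8 = (1.77689 − 1)/8 = 0.09711.
cos i = 0.31163, so i = 71.843°.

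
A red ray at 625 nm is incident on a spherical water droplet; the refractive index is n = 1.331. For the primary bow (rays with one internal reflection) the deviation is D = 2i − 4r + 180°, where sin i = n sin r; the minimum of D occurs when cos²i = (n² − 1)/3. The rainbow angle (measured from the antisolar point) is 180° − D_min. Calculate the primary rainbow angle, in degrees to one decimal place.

42.4°

cos²i = (1.77156 − 1)/3 = 0.25719; i = arccos(0.50714) = 59.527°.
sin r = sin 59.527°/1.331 = 0.64753; r = 40.356°.
D_min = 2·59.527° − 4·40.356° + 180° = 137.630°.
Rainbow angle = 180° − D_min = 42.370°.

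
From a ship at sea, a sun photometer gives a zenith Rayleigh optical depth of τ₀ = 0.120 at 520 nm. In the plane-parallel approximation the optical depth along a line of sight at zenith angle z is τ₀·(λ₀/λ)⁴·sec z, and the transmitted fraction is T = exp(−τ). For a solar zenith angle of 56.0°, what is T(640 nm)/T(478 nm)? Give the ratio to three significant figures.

1.23

Airmass: sec 56.0° = 1.7883.
τ(640 nm) = 0.120 × (520/640)⁴ × 1.7883 = 0.120 × 0.4358 × 1.7883 = 0.0935.
τ(478 nm) = 0.120 × (520/478)⁴ × 1.7883 = 0.120 × 1.4006 × 1.7883 = 0.3006.
T(640)/T(478) = exp(τ_B − τ_A) = exp(0.2070) = 1.2300.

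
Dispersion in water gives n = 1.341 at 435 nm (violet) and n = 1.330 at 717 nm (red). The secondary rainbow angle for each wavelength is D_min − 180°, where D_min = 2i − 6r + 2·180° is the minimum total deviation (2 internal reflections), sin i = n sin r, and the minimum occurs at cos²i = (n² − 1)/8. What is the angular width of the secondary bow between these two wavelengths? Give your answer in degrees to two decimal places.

At 435 nm (n = 1.341): cos²i = 0.09979 → i = 71.586°, r = 45.034°, D_min = 232.966°, rainbow angle = 52.966°.
At 717 nm (n = 1.330): cos²i = 0.09611 → i = 71.940°, r = 45.630°, D_min = 230.101°, rainbow angle = 50.101°.
Angular width = |52.966° − 50.101°| = 2.865°.

2.86°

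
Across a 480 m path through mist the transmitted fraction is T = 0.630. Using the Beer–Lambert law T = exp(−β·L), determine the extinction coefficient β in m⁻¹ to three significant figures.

0.000963 m⁻¹

Beer–Lambert: T = exp(−βL) ⇒ β = −ln(T)/L = −ln(0.630)/480 = 0.4620/480 = 0.0009626 m⁻¹.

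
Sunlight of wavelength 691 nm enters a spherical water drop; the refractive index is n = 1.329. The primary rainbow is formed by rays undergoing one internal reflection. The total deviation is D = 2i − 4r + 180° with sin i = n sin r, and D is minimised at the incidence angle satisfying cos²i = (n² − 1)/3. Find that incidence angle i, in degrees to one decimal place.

cos²i = (1.329² − 1)/3 = (1.76624 − 1)/3 = 0.25541.
cos i = 0.50538, so i = 59.643°.

59.6°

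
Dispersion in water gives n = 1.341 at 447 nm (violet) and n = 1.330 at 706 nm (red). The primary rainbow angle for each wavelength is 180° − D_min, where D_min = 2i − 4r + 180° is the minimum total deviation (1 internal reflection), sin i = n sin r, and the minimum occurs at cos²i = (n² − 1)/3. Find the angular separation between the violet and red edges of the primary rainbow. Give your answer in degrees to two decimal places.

At 447 nm (n = 1.341): cos²i = 0.26609 → i = 58.946°, r = 39.705°, D_min = 139.071°, rainbow angle = 40.929°.
At 706 nm (n = 1.330): cos²i = 0.25630 → i = 59.585°, r = 40.422°, D_min = 137.484°, rainbow angle = 42.516°.
Angular width = |40.929° − 42.516°| = 1.588°.

1.59°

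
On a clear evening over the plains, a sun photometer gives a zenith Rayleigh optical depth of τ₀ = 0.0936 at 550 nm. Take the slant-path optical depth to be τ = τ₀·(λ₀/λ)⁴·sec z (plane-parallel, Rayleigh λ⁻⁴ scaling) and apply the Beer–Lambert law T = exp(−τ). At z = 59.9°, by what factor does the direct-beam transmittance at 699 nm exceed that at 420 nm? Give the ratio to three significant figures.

1.61

Airmass: sec 59.9° = 1.9940.
τ(699 nm) = 0.0936 × (550/699)⁴ × 1.9940 = 0.0936 × 0.3833 × 1.9940 = 0.0715.
τ(420 nm) = 0.0936 × (550/420)⁴ × 1.9940 = 0.0936 × 2.9407 × 1.9940 = 0.5488.
T(699)/T(420) = exp(τ_B − τ_A) = exp(0.4773) = 1.6117.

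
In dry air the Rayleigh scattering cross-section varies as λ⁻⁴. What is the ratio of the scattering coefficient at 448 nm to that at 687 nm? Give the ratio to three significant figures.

Rayleigh scattering ∝ λ⁻⁴, so the ratio of coefficients is the inverse fourth power of the wavelength ratio.
σ(448)/σ(687) = (687/448)⁴ = (1.5335)⁴ = 5.53.

5.53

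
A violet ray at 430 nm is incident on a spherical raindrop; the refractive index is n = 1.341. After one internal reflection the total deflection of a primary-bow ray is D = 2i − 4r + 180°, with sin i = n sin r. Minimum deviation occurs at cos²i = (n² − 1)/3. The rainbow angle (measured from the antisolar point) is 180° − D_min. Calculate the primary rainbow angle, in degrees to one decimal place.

cos²i = (1.79828 − 1)/3 = 0.26609; i = arccos(0.51584) = 58.946°.
sin r = sin 58.946°/1.341 = 0.63884; r = 39.705°.
D_min = 2·58.946° − 4·39.705° + 180° = 139.071°.
Rainbow angle = 180° − D_min = 40.929°.

40.9°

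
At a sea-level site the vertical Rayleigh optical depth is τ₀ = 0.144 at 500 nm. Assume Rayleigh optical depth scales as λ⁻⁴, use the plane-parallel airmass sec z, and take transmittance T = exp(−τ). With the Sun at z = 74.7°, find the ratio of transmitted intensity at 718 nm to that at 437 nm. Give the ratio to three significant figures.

2.24

Airmass: sec 74.7° = 3.7897.
τ(718 nm) = 0.144 × (500/718)⁴ × 3.7897 = 0.144 × 0.2352 × 3.7897 = 0.1283.
τ(437 nm) = 0.144 × (500/437)⁴ × 3.7897 = 0.144 × 1.7138 × 3.7897 = 0.9352.
T(718)/T(437) = exp(τ_B − τ_A) = exp(0.8069) = 2.2410.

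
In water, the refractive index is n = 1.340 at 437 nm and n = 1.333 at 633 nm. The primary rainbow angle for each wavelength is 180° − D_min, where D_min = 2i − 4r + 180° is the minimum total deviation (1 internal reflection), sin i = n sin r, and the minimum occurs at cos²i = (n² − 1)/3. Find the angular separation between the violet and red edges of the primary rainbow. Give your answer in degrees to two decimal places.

1.01°

At 437 nm (n = 1.340): cos²i = 0.26520 → i = 59.004°, r = 39.770°, D_min = 138.929°, rainbow angle = 41.071°.
At 633 nm (n = 1.333): cos²i = 0.25896 → i = 59.410°, r = 40.225°, D_min = 137.922°, rainbow angle = 42.078°.
Angular width = |41.071° − 42.078°| = 1.007°.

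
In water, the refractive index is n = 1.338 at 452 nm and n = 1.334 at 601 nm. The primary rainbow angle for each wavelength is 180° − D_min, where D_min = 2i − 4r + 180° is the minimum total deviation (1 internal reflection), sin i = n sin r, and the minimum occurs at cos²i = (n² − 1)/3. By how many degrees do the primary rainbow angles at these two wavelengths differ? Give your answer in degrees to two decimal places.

0.58°

At 452 nm (n = 1.338): cos²i = 0.26341 → i = 59.120°, r = 39.899°, D_min = 138.643°, rainbow angle = 41.357°.
At 601 nm (n = 1.334): cos²i = 0.25985 → i = 59.352°, r = 40.159°, D_min = 138.067°, rainbow angle = 41.933°.
Angular width = |41.357° − 41.933°| = 0.576°.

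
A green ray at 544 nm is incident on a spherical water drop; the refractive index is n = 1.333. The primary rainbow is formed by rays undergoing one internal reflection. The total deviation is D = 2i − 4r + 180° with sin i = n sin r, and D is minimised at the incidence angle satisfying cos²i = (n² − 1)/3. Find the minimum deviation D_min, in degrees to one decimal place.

137.9°

cos²i = (1.77689 − 1)/3 = 0.25896; i = arccos(0.50888) = 59.410°.
sin r = sin 59.410°/1.333 = 0.64579; r = 40.225°.
D_min = 2·59.410° − 4·40.225° + 180° = 137.922°.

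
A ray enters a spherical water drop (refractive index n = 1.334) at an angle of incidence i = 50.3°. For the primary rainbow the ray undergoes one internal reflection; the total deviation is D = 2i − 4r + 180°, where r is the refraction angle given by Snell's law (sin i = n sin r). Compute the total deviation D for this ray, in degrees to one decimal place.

sin r = sin 50.3° / 1.334 = 0.7694/1.334 = 0.5768; r = 35.22°.
D = 2·50.3° − 4·35.22° + 180° = 100.60° − 140.89° + 180° = 139.71°.

139.7°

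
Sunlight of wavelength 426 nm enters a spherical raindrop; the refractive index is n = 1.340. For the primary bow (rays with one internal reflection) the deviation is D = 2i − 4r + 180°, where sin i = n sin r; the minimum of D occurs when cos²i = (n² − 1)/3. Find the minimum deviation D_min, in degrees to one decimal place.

138.9°

cos²i = (1.79560 − 1)/3 = 0.26520; i = arccos(0.51498) = 59.004°.
sin r = sin 59.004°/1.340 = 0.63971; r = 39.770°.
D_min = 2·59.004° − 4·39.770° + 180° = 138.929°.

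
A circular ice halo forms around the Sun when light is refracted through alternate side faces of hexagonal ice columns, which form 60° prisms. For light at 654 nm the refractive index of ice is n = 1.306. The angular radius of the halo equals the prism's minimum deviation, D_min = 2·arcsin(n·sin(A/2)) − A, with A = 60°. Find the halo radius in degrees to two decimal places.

n·sin(A/2) = 1.306 × sin 30° = 1.306 × 0.5000 = 0.6530.
D_min = 2·arcsin(0.6530) − 60° = 2 × 40.768° − 60° = 21.536°.

21.54°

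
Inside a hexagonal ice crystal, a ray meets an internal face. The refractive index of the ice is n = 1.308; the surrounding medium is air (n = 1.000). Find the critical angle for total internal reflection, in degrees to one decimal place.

sin θ_c = n_air / n = 1.000 / 1.308 = 0.7645.
θ_c = arcsin(0.7645) = 49.86°.

49.9°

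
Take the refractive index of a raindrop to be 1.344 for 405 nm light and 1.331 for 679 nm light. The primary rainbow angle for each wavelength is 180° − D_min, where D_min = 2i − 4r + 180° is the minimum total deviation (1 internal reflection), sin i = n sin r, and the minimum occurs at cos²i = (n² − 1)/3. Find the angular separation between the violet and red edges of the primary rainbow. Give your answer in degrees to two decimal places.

1.86°

At 405 nm (n = 1.344): cos²i = 0.26878 → i = 58.772°, r = 39.512°, D_min = 139.495°, rainbow angle = 40.505°.
At 679 nm (n = 1.331): cos²i = 0.25719 → i = 59.527°, r = 40.356°, D_min = 137.630°, rainbow angle = 42.370°.
Angular width = |40.505° − 42.370°| = 1.865°.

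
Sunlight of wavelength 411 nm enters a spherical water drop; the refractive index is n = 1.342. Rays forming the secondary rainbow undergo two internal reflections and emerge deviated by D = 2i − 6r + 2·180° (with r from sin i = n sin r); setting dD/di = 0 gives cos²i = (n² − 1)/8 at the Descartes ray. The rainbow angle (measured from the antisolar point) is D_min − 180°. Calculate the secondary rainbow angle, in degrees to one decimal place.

53.2°

cos²i = (1.80096 − 1)/8 = 0.10012; i = arccos(0.31642) = 71.554°.
sin r = sin 71.554°/1.342 = 0.70687; r = 44.981°.
D_min = 2·71.554° − 6·44.981° + 360° = 233.222°.
Rainbow angle = D_min − 180° = 53.222°.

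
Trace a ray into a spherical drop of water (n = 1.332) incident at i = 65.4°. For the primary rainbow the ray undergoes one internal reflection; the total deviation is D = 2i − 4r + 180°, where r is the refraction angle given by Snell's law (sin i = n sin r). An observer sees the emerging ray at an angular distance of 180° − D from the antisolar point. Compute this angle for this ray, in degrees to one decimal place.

sin r = sin 65.4° / 1.332 = 0.9092/1.332 = 0.6826; r = 43.05°.
D = 2·65.4° − 4·43.05° + 180° = 130.80° − 172.19° + 180° = 138.61°.
Angle from antisolar point = 180° − D = 41.39°.

41.4°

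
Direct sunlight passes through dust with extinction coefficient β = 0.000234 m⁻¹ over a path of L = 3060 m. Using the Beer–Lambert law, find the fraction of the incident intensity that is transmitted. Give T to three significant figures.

τ = β·L = 0.000234 × 3060 = 0.7160.
T = exp(−0.7160) = 0.4887.

0.489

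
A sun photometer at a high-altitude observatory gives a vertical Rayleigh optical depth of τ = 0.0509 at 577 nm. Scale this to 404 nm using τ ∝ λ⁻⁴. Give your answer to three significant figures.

τ(404 nm) = τ(577 nm) × (577/404)⁴ = 0.0509 × (1.4282)⁴ = 0.0509 × 4.1608 = 0.2118.

0.212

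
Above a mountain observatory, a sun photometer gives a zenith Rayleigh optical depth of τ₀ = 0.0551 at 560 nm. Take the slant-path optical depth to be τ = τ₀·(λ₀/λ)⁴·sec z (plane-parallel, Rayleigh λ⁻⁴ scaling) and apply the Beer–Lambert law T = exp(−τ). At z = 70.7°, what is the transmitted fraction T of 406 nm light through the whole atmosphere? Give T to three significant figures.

0.547

sec 70.7° = 3.0256.
τ = 0.0551 × (560/406)⁴ × 3.0256 = 0.0551 × 3.6195 × 3.0256 = 0.6034.
T = exp(−0.6034) = 0.5469.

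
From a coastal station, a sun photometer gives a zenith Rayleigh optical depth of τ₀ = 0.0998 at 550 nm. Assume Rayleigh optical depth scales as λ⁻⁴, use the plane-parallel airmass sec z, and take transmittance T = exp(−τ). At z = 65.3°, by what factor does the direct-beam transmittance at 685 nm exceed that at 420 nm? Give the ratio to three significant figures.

Airmass: sec 65.3° = 2.3931.
τ(685 nm) = 0.0998 × (550/685)⁴ × 2.3931 = 0.0998 × 0.4156 × 2.3931 = 0.0993.
τ(420 nm) = 0.0998 × (550/420)⁴ × 2.3931 = 0.0998 × 2.9407 × 2.3931 = 0.7023.
T(685)/T(420) = exp(τ_B − τ_A) = exp(0.6031) = 1.8277.

1.83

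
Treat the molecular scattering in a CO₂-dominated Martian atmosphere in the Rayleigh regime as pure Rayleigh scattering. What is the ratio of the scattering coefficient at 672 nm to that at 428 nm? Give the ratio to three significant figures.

0.165

Rayleigh scattering ∝ λ⁻⁴, so the ratio of coefficients is the inverse fourth power of the wavelength ratio.
σ(672)/σ(428) = (428/672)⁴ = (0.6369)⁴ = 0.1646.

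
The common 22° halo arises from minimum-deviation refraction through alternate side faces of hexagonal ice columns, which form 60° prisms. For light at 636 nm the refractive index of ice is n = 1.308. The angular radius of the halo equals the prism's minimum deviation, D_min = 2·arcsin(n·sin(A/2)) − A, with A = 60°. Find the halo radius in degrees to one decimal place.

21.7°

n·sin(A/2) = 1.308 × sin 30° = 1.308 × 0.5000 = 0.6540.
D_min = 2·arcsin(0.6540) − 60° = 2 × 40.844° − 60° = 21.688°.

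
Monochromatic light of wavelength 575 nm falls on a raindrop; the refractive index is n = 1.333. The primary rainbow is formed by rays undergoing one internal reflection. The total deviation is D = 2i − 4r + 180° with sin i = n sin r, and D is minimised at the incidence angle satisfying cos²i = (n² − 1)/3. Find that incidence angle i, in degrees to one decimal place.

59.4°

cos²i = (1.333² − 1)/3 = (1.77689 − 1)/3 = 0.25896.
cos i = 0.50888, so i = 59.410°.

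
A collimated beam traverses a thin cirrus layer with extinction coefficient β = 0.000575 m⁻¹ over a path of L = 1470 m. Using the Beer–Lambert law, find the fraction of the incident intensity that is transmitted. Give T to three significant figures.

τ = β·L = 0.000575 × 1470 = 0.8452.
T = exp(−0.8452) = 0.4294.

0.429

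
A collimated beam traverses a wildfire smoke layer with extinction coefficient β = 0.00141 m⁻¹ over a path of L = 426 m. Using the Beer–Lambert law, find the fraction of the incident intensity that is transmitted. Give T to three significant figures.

0.548

τ = β·L = 0.00141 × 426 = 0.6007.
T = exp(−0.6007) = 0.5484.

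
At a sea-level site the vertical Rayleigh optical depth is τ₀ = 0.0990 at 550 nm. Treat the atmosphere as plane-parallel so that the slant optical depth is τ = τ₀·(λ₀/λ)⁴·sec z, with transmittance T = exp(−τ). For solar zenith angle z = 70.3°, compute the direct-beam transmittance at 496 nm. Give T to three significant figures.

sec 70.3° = 2.9665.
τ = 0.0990 × (550/496)⁴ × 2.9665 = 0.0990 × 1.5119 × 2.9665 = 0.4440.
T = exp(−0.4440) = 0.6414.

0.641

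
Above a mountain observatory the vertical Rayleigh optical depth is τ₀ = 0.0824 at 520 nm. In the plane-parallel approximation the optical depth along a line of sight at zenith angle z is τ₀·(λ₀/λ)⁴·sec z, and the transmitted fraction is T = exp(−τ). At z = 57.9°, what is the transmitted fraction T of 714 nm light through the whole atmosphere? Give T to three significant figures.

sec 57.9° = 1.8818.
τ = 0.0824 × (520/714)⁴ × 1.8818 = 0.0824 × 0.2813 × 1.8818 = 0.0436.
T = exp(−0.0436) = 0.9573.

0.957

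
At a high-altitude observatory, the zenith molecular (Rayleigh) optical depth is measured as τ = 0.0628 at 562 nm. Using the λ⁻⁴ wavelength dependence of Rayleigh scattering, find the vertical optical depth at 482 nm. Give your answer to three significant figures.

0.116

τ(482 nm) = τ(562 nm) × (562/482)⁴ = 0.0628 × (1.1660)⁴ = 0.0628 × 1.8482 = 0.1161.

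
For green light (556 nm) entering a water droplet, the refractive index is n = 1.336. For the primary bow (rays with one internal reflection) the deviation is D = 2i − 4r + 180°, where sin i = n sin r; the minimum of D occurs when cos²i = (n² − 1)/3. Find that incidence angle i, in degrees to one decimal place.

59.2°

cos²i = (1.336² − 1)/3 = (1.78490 − 1)/3 = 0.26163.
cos i = 0.51150, so i = 59.236°.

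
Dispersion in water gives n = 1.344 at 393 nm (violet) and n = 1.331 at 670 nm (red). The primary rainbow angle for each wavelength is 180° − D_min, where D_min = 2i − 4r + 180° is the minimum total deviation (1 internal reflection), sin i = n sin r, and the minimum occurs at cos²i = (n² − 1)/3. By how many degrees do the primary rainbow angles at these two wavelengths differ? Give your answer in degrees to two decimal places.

At 393 nm (n = 1.344): cos²i = 0.26878 → i = 58.772°, r = 39.512°, D_min = 139.495°, rainbow angle = 40.505°.
At 670 nm (n = 1.331): cos²i = 0.25719 → i = 59.527°, r = 40.356°, D_min = 137.630°, rainbow angle = 42.370°.
Angular width = |40.505° − 42.370°| = 1.865°.

1.86°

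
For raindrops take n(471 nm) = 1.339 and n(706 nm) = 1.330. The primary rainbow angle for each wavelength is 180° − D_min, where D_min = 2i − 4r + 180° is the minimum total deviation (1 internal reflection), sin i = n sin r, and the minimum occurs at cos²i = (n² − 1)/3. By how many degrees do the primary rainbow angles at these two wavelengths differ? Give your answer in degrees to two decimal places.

At 471 nm (n = 1.339): cos²i = 0.26431 → i = 59.062°, r = 39.834°, D_min = 138.786°, rainbow angle = 41.214°.
At 706 nm (n = 1.330): cos²i = 0.25630 → i = 59.585°, r = 40.422°, D_min = 137.484°, rainbow angle = 42.516°.
Angular width = |41.214° − 42.516°| = 1.303°.

1.30°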